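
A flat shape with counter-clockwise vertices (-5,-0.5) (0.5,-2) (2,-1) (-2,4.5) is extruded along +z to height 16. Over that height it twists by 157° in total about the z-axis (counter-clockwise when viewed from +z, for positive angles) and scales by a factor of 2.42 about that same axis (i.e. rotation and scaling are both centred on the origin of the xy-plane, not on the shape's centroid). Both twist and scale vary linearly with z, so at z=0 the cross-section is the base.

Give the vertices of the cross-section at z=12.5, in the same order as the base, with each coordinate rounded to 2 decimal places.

Cross-section at z=12.5: (6.58,-8.31) (2.98,3.16) (-0.50,4.69) (-5.72,-8.67)

t = z/height = 12.5/16 = 0.78125
s = 1 + (scale-1)·z/height = 1 + (2.42-1)·12.5/16 = 2.109375
θ = twist·z/height = 157°·12.5/16 = 122.6563° = 2.140755 rad
cos θ = -0.539598, sin θ = 0.841923 (intermediates below are computed at full precision and shown rounded to 5 d.p.)
v1: (-5,-0.5) → rotate → (3.11895,-3.93982) → ×s → (6.57903,-8.31055) → (6.58,-8.31)
v2: (0.5,-2) → rotate → (1.41405,1.50016) → ×s → (2.98276,3.16439) → (2.98,3.16)
v3: (2,-1) → rotate → (-0.23727,2.22344) → ×s → (-0.50050,4.69008) → (-0.50,4.69)
v4: (-2,4.5) → rotate → (-2.70946,-4.11204) → ×s → (-5.71526,-8.67382) → (-5.72,-8.67)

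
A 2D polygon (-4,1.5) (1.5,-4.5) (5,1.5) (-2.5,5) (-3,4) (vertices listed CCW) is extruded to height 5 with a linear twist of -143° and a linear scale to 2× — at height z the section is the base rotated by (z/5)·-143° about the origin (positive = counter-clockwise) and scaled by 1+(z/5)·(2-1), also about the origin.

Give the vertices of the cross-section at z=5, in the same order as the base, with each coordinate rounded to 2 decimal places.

Cross-section at z=5: (8.19,2.42) (-7.81,5.38) (-6.18,-8.41) (10.01,-4.98) (9.61,-2.78)

t = z/height = 5/5 = 1
s = 1 + (scale-1)·z/height = 1 + (2-1)·5/5 = 2.000000
θ = twist·z/height = -143°·5/5 = -143.0000° = -2.495821 rad
cos θ = -0.798636, sin θ = -0.601815 (intermediates below are computed at full precision and shown rounded to 5 d.p.)
v1: (-4,1.5) → rotate → (4.09726,1.20931) → ×s → (8.19453,2.41861) → (8.19,2.42)
v2: (1.5,-4.5) → rotate → (-3.90612,2.69114) → ×s → (-7.81224,5.38227) → (-7.81,5.38)
v3: (5,1.5) → rotate → (-3.09046,-4.20703) → ×s → (-6.18091,-8.41406) → (-6.18,-8.41)
v4: (-2.5,5) → rotate → (5.00566,-2.48864) → ×s → (10.01133,-4.97728) → (10.01,-4.98)
v5: (-3,4) → rotate → (4.80317,-1.38910) → ×s → (9.60633,-2.77819) → (9.61,-2.78)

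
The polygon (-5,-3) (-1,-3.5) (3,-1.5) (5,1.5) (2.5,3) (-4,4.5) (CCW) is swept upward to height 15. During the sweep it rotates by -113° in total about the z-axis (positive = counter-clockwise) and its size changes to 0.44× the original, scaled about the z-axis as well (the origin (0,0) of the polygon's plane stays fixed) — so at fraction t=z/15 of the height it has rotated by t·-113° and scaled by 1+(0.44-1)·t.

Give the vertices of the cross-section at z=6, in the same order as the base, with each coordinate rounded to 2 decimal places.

Cross-section at z=6: (-4.39,1.11) (-2.47,-1.36) (0.81,-2.47) (3.56,-1.93) (3.02,0.26) (0.29,4.66)

t = z/height = 6/15 = 0.4
s = 1 + (scale-1)·z/height = 1 + (0.44-1)·6/15 = 0.776000
θ = twist·z/height = -113°·6/15 = -45.2000° = -0.788889 rad
cos θ = 0.704634, sin θ = -0.709571 (intermediates below are computed at full precision and shown rounded to 5 d.p.)
v1: (-5,-3) → rotate → (-5.65188,1.43395) → ×s → (-4.38586,1.11275) → (-4.39,1.11)
v2: (-1,-3.5) → rotate → (-3.18813,-1.75665) → ×s → (-2.47399,-1.36316) → (-2.47,-1.36)
v3: (3,-1.5) → rotate → (1.04955,-3.18566) → ×s → (0.81445,-2.47207) → (0.81,-2.47)
v4: (5,1.5) → rotate → (4.58753,-2.49090) → ×s → (3.55992,-1.93294) → (3.56,-1.93)
v5: (2.5,3) → rotate → (3.89030,0.33998) → ×s → (3.01887,0.26382) → (3.02,0.26)
v6: (-4,4.5) → rotate → (0.37453,6.00914) → ×s → (0.29064,4.66309) → (0.29,4.66)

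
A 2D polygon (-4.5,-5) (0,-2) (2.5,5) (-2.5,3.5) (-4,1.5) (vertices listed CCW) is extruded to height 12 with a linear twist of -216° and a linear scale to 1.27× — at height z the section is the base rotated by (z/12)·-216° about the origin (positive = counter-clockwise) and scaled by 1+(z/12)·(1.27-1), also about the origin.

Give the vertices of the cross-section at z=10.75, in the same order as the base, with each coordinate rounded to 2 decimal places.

t = z/height = 10.75/12 = 0.895833
s = 1 + (scale-1)·z/height = 1 + (1.27-1)·10.75/12 = 1.241875
θ = twist·z/height = -216°·10.75/12 = -193.5000° = -3.377212 rad
cos θ = -0.972370, sin θ = 0.233445 (intermediates below are computed at full precision and shown rounded to 5 d.p.)
v1: (-4.5,-5) → rotate → (5.54289,3.81135) → ×s → (6.88358,4.73321) → (6.88,4.73)
v2: (0,-2) → rotate → (0.46689,1.94474) → ×s → (0.57982,2.41512) → (0.58,2.42)
v3: (2.5,5) → rotate → (-3.59815,-4.27824) → ×s → (-4.46845,-5.31303) → (-4.47,-5.31)
v4: (-2.5,3.5) → rotate → (1.61387,-3.98691) → ×s → (2.00422,-4.95124) → (2.00,-4.95)
v5: (-4,1.5) → rotate → (3.53931,-2.39234) → ×s → (4.39538,-2.97098) → (4.40,-2.97)

Cross-section at z=10.75: (6.88,4.73) (0.58,2.42) (-4.47,-5.31) (2.00,-4.95) (4.40,-2.97)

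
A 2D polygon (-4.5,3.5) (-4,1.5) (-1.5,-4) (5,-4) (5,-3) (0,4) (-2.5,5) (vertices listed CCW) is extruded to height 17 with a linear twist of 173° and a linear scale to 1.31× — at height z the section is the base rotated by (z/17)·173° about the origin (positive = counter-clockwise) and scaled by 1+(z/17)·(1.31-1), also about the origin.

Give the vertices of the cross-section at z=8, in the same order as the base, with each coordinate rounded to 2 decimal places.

t = z/height = 8/17 = 0.470588
s = 1 + (scale-1)·z/height = 1 + (1.31-1)·8/17 = 1.145882
θ = twist·z/height = 173°·8/17 = 81.4118° = 1.420903 rad
cos θ = 0.149332, sin θ = 0.988787 (intermediates below are computed at full precision and shown rounded to 5 d.p.)
v1: (-4.5,3.5) → rotate → (-4.13275,-3.92688) → ×s → (-4.73565,-4.49974) → (-4.74,-4.50)
v2: (-4,1.5) → rotate → (-2.08051,-3.73115) → ×s → (-2.38402,-4.27546) → (-2.38,-4.28)
v3: (-1.5,-4) → rotate → (3.73115,-2.08051) → ×s → (4.27546,-2.38402) → (4.28,-2.38)
v4: (5,-4) → rotate → (4.70181,4.34661) → ×s → (5.38772,4.98070) → (5.39,4.98)
v5: (5,-3) → rotate → (3.71302,4.49594) → ×s → (4.25469,5.15182) → (4.25,5.15)
v6: (0,4) → rotate → (-3.95515,0.59733) → ×s → (-4.53213,0.68447) → (-4.53,0.68)
v7: (-2.5,5) → rotate → (-5.31727,-1.72531) → ×s → (-6.09296,-1.97700) → (-6.09,-1.98)

Cross-section at z=8: (-4.74,-4.50) (-2.38,-4.28) (4.28,-2.38) (5.39,4.98) (4.25,5.15) (-4.53,0.68) (-6.09,-1.98)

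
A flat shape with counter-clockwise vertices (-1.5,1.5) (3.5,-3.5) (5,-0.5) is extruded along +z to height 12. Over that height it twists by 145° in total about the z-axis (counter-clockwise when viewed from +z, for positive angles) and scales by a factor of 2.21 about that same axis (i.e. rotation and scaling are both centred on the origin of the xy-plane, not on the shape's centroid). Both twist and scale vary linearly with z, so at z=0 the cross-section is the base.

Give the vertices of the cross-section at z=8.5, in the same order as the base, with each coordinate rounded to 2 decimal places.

Cross-section at z=8.5: (-2.10,-3.33) (4.91,7.77) (-1.14,9.26)

t = z/height = 8.5/12 = 0.708333
s = 1 + (scale-1)·z/height = 1 + (2.21-1)·8.5/12 = 1.857083
θ = twist·z/height = 145°·8.5/12 = 102.7083° = 1.792599 rad
cos θ = -0.219988, sin θ = 0.975503 (intermediates below are computed at full precision and shown rounded to 5 d.p.)
v1: (-1.5,1.5) → rotate → (-1.13327,-1.79324) → ×s → (-2.10458,-3.33019) → (-2.10,-3.33)
v2: (3.5,-3.5) → rotate → (2.64430,4.18422) → ×s → (4.91069,7.77044) → (4.91,7.77)
v3: (5,-0.5) → rotate → (-0.61219,4.98751) → ×s → (-1.13689,9.26222) → (-1.14,9.26)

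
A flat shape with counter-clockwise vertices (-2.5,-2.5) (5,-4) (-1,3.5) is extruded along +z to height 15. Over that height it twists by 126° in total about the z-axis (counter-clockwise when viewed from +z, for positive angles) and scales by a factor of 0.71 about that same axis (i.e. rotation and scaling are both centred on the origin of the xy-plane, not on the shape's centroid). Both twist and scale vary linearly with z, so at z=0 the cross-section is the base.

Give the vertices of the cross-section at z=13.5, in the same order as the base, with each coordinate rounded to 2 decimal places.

t = z/height = 13.5/15 = 0.9
s = 1 + (scale-1)·z/height = 1 + (0.71-1)·13.5/15 = 0.739000
θ = twist·z/height = 126°·13.5/15 = 113.4000° = 1.979203 rad
cos θ = -0.397148, sin θ = 0.917755 (intermediates below are computed at full precision and shown rounded to 5 d.p.)
v1: (-2.5,-2.5) → rotate → (3.28726,-1.30152) → ×s → (2.42928,-0.96182) → (2.43,-0.96)
v2: (5,-4) → rotate → (1.68528,6.17736) → ×s → (1.24542,4.56507) → (1.25,4.57)
v3: (-1,3.5) → rotate → (-2.81499,-2.30777) → ×s → (-2.08028,-1.70544) → (-2.08,-1.71)

Cross-section at z=13.5: (2.43,-0.96) (1.25,4.57) (-2.08,-1.71)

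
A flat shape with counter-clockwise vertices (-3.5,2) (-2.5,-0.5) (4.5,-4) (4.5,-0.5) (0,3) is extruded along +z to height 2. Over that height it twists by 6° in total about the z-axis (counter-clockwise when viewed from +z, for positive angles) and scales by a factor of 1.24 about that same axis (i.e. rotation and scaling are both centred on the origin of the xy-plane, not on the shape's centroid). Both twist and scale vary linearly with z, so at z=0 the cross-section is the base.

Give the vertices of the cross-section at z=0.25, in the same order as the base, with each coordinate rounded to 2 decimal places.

t = z/height = 0.25/2 = 0.125
s = 1 + (scale-1)·z/height = 1 + (1.24-1)·0.25/2 = 1.030000
θ = twist·z/height = 6°·0.25/2 = 0.7500° = 0.013090 rad
cos θ = 0.999914, sin θ = 0.013090 (intermediates below are computed at full precision and shown rounded to 5 d.p.)
v1: (-3.5,2) → rotate → (-3.52588,1.95402) → ×s → (-3.63166,2.01264) → (-3.63,2.01)
v2: (-2.5,-0.5) → rotate → (-2.49324,-0.53268) → ×s → (-2.56804,-0.54866) → (-2.57,-0.55)
v3: (4.5,-4) → rotate → (4.55197,-3.94075) → ×s → (4.68853,-4.05898) → (4.69,-4.06)
v4: (4.5,-0.5) → rotate → (4.50616,-0.44105) → ×s → (4.64134,-0.45429) → (4.64,-0.45)
v5: (0,3) → rotate → (-0.03927,2.99974) → ×s → (-0.04045,3.08974) → (-0.04,3.09)

Cross-section at z=0.25: (-3.63,2.01) (-2.57,-0.55) (4.69,-4.06) (4.64,-0.45) (-0.04,3.09)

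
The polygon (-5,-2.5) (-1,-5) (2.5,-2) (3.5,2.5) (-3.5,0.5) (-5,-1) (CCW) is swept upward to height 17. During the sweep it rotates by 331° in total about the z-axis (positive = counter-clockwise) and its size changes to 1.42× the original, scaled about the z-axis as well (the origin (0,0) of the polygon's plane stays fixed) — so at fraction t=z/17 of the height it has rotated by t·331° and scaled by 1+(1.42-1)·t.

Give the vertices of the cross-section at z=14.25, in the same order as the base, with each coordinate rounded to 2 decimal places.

Cross-section at z=14.25: (-4.23,6.26) (-6.88,0.46) (-2.24,-3.70) (3.97,-4.25) (0.06,4.78) (-2.22,6.53)

t = z/height = 14.25/17 = 0.838235
s = 1 + (scale-1)·z/height = 1 + (1.42-1)·14.25/17 = 1.352059
θ = twist·z/height = 331°·14.25/17 = 277.4559° = 4.842519 rad
cos θ = 0.129763, sin θ = -0.991545 (intermediates below are computed at full precision and shown rounded to 5 d.p.)
v1: (-5,-2.5) → rotate → (-3.12768,4.63332) → ×s → (-4.22880,6.26452) → (-4.23,6.26)
v2: (-1,-5) → rotate → (-5.08749,0.34273) → ×s → (-6.87858,0.46339) → (-6.88,0.46)
v3: (2.5,-2) → rotate → (-1.65868,-2.73839) → ×s → (-2.24264,-3.70246) → (-2.24,-3.70)
v4: (3.5,2.5) → rotate → (2.93303,-3.14600) → ×s → (3.96563,-4.25358) → (3.97,-4.25)
v5: (-3.5,0.5) → rotate → (0.04160,3.53529) → ×s → (0.05625,4.77992) → (0.06,4.78)
v6: (-5,-1) → rotate → (-1.64036,4.82796) → ×s → (-2.21786,6.52769) → (-2.22,6.53)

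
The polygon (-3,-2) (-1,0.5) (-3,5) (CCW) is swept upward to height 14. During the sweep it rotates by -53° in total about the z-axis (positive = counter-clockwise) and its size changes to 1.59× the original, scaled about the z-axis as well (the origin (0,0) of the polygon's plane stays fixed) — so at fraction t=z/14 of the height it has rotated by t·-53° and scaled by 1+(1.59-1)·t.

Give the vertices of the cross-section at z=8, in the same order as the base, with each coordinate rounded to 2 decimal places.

Cross-section at z=8: (-4.81,-0.29) (-0.82,1.25) (-0.09,7.80)

t = z/height = 8/14 = 0.571429
s = 1 + (scale-1)·z/height = 1 + (1.59-1)·8/14 = 1.337143
θ = twist·z/height = -53°·8/14 = -30.2857° = -0.528585 rad
cos θ = 0.863521, sin θ = -0.504312 (intermediates below are computed at full precision and shown rounded to 5 d.p.)
v1: (-3,-2) → rotate → (-3.59919,-0.21411) → ×s → (-4.81263,-0.28629) → (-4.81,-0.29)
v2: (-1,0.5) → rotate → (-0.61137,0.93607) → ×s → (-0.81748,1.25166) → (-0.82,1.25)
v3: (-3,5) → rotate → (-0.06900,5.83054) → ×s → (-0.09227,7.79627) → (-0.09,7.80)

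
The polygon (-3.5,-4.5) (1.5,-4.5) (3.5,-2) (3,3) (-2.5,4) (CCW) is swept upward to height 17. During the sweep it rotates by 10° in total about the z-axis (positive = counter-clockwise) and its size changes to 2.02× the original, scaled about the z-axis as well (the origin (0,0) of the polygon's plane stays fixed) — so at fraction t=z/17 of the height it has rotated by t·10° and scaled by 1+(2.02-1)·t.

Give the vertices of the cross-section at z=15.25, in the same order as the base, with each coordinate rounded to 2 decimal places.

Cross-section at z=15.25: (-5.28,-9.56) (4.18,-8.06) (7.22,-2.74) (4.78,6.57) (-5.92,6.82)

t = z/height = 15.25/17 = 0.897059
s = 1 + (scale-1)·z/height = 1 + (2.02-1)·15.25/17 = 1.915000
θ = twist·z/height = 10°·15.25/17 = 8.9706° = 0.156566 rad
cos θ = 0.987769, sin θ = 0.155927 (intermediates below are computed at full precision and shown rounded to 5 d.p.)
v1: (-3.5,-4.5) → rotate → (-2.75552,-4.99070) → ×s → (-5.27681,-9.55720) → (-5.28,-9.56)
v2: (1.5,-4.5) → rotate → (2.18333,-4.21107) → ×s → (4.18107,-8.06419) → (4.18,-8.06)
v3: (3.5,-2) → rotate → (3.76904,-1.42979) → ×s → (7.21772,-2.73805) → (7.22,-2.74)
v4: (3,3) → rotate → (2.49552,3.43109) → ×s → (4.77893,6.57053) → (4.78,6.57)
v5: (-2.5,4) → rotate → (-3.09313,3.56126) → ×s → (-5.92335,6.81980) → (-5.92,6.82)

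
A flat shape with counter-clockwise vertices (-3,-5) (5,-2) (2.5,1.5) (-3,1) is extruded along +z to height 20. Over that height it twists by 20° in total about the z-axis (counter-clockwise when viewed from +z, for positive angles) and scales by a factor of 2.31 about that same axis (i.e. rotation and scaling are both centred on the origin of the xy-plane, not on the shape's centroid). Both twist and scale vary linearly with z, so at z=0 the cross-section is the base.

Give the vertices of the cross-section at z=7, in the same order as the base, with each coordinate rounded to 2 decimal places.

t = z/height = 7/20 = 0.35
s = 1 + (scale-1)·z/height = 1 + (2.31-1)·7/20 = 1.458500
θ = twist·z/height = 20°·7/20 = 7.0000° = 0.122173 rad
cos θ = 0.992546, sin θ = 0.121869 (intermediates below are computed at full precision and shown rounded to 5 d.p.)
v1: (-3,-5) → rotate → (-2.36829,-5.32834) → ×s → (-3.45415,-7.77138) → (-3.45,-7.77)
v2: (5,-2) → rotate → (5.20647,-1.37575) → ×s → (7.59364,-2.00652) → (7.59,-2.01)
v3: (2.5,1.5) → rotate → (2.29856,1.79349) → ×s → (3.35245,2.61581) → (3.35,2.62)
v4: (-3,1) → rotate → (-3.09951,0.62694) → ×s → (-4.52063,0.91439) → (-4.52,0.91)

Cross-section at z=7: (-3.45,-7.77) (7.59,-2.01) (3.35,2.62) (-4.52,0.91)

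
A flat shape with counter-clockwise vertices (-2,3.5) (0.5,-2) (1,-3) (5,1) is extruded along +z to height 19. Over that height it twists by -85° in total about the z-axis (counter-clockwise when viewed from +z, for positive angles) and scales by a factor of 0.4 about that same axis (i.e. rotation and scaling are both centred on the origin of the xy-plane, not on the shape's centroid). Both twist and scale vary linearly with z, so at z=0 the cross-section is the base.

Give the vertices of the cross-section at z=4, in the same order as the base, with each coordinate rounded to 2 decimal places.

t = z/height = 4/19 = 0.210526
s = 1 + (scale-1)·z/height = 1 + (0.4-1)·4/19 = 0.873684
θ = twist·z/height = -85°·4/19 = -17.8947° = -0.312322 rad
cos θ = 0.951623, sin θ = -0.307269 (intermediates below are computed at full precision and shown rounded to 5 d.p.)
v1: (-2,3.5) → rotate → (-0.82780,3.94522) → ×s → (-0.72324,3.44687) → (-0.72,3.45)
v2: (0.5,-2) → rotate → (-0.13873,-2.05688) → ×s → (-0.12120,-1.79706) → (-0.12,-1.80)
v3: (1,-3) → rotate → (0.02982,-3.16214) → ×s → (0.02605,-2.76271) → (0.03,-2.76)
v4: (5,1) → rotate → (5.06538,-0.58472) → ×s → (4.42554,-0.51086) → (4.43,-0.51)

Cross-section at z=4: (-0.72,3.45) (-0.12,-1.80) (0.03,-2.76) (4.43,-0.51)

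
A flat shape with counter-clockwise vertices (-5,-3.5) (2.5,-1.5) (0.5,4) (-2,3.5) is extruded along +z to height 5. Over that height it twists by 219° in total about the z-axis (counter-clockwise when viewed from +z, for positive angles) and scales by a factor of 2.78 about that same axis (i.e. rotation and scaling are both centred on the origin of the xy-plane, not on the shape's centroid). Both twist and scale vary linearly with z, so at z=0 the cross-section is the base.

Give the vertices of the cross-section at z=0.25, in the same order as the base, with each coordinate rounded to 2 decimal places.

t = z/height = 0.25/5 = 0.05
s = 1 + (scale-1)·z/height = 1 + (2.78-1)·0.25/5 = 1.089000
θ = twist·z/height = 219°·0.25/5 = 10.9500° = 0.191114 rad
cos θ = 0.981793, sin θ = 0.189952 (intermediates below are computed at full precision and shown rounded to 5 d.p.)
v1: (-5,-3.5) → rotate → (-4.24413,-4.38604) → ×s → (-4.62186,-4.77640) → (-4.62,-4.78)
v2: (2.5,-1.5) → rotate → (2.73941,-0.99781) → ×s → (2.98322,-1.08661) → (2.98,-1.09)
v3: (0.5,4) → rotate → (-0.26891,4.02215) → ×s → (-0.29285,4.38012) → (-0.29,4.38)
v4: (-2,3.5) → rotate → (-2.62842,3.05637) → ×s → (-2.86235,3.32839) → (-2.86,3.33)

Cross-section at z=0.25: (-4.62,-4.78) (2.98,-1.09) (-0.29,4.38) (-2.86,3.33)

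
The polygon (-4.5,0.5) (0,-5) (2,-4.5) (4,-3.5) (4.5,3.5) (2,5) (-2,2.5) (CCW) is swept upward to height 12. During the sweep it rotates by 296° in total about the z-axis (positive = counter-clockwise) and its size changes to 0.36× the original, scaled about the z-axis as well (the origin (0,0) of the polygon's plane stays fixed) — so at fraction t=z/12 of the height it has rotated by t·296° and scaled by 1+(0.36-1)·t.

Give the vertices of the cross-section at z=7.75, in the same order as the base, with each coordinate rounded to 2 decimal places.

t = z/height = 7.75/12 = 0.645833
s = 1 + (scale-1)·z/height = 1 + (0.36-1)·7.75/12 = 0.586667
θ = twist·z/height = 296°·7.75/12 = 191.1667° = 3.336488 rad
cos θ = -0.981068, sin θ = -0.193664 (intermediates below are computed at full precision and shown rounded to 5 d.p.)
v1: (-4.5,0.5) → rotate → (4.51164,0.38095) → ×s → (2.64683,0.22349) → (2.65,0.22)
v2: (0,-5) → rotate → (-0.96832,4.90534) → ×s → (-0.56808,2.87780) → (-0.57,2.88)
v3: (2,-4.5) → rotate → (-2.83362,4.02748) → ×s → (-1.66239,2.36279) → (-1.66,2.36)
v4: (4,-3.5) → rotate → (-4.60209,2.65908) → ×s → (-2.69990,1.56000) → (-2.70,1.56)
v5: (4.5,3.5) → rotate → (-3.73698,-4.30522) → ×s → (-2.19236,-2.52573) → (-2.19,-2.53)
v6: (2,5) → rotate → (-0.99382,-5.29267) → ×s → (-0.58304,-3.10503) → (-0.58,-3.11)
v7: (-2,2.5) → rotate → (2.44630,-2.06534) → ×s → (1.43516,-1.21167) → (1.44,-1.21)

Cross-section at z=7.75: (2.65,0.22) (-0.57,2.88) (-1.66,2.36) (-2.70,1.56) (-2.19,-2.53) (-0.58,-3.11) (1.44,-1.21)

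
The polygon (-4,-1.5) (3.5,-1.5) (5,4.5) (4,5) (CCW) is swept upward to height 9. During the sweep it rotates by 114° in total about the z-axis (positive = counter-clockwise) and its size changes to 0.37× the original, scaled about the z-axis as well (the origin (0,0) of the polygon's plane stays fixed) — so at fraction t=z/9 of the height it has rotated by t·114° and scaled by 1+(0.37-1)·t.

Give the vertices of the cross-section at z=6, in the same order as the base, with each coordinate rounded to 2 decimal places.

t = z/height = 6/9 = 0.666667
s = 1 + (scale-1)·z/height = 1 + (0.37-1)·6/9 = 0.580000
θ = twist·z/height = 114°·6/9 = 76.0000° = 1.326450 rad
cos θ = 0.241922, sin θ = 0.970296 (intermediates below are computed at full precision and shown rounded to 5 d.p.)
v1: (-4,-1.5) → rotate → (0.48776,-4.24407) → ×s → (0.28290,-2.46156) → (0.28,-2.46)
v2: (3.5,-1.5) → rotate → (2.30217,3.03315) → ×s → (1.33526,1.75923) → (1.34,1.76)
v3: (5,4.5) → rotate → (-3.15672,5.94013) → ×s → (-1.83090,3.44527) → (-1.83,3.45)
v4: (4,5) → rotate → (-3.88379,5.09079) → ×s → (-2.25260,2.95266) → (-2.25,2.95)

Cross-section at z=6: (0.28,-2.46) (1.34,1.76) (-1.83,3.45) (-2.25,2.95)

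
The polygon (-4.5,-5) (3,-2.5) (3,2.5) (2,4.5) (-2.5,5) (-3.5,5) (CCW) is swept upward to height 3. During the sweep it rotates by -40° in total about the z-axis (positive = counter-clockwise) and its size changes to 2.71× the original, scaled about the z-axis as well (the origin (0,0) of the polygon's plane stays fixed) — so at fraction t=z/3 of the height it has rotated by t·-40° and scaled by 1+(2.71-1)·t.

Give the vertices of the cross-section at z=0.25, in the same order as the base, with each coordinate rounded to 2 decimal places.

t = z/height = 0.25/3 = 0.0833333
s = 1 + (scale-1)·z/height = 1 + (2.71-1)·0.25/3 = 1.142500
θ = twist·z/height = -40°·0.25/3 = -3.3333° = -0.058178 rad
cos θ = 0.998308, sin θ = -0.058145 (intermediates below are computed at full precision and shown rounded to 5 d.p.)
v1: (-4.5,-5) → rotate → (-4.78311,-4.72989) → ×s → (-5.46470,-5.40390) → (-5.46,-5.40)
v2: (3,-2.5) → rotate → (2.84956,-2.67020) → ×s → (3.25563,-3.05071) → (3.26,-3.05)
v3: (3,2.5) → rotate → (3.14029,2.32134) → ×s → (3.58778,2.65213) → (3.59,2.65)
v4: (2,4.5) → rotate → (2.25827,4.37610) → ×s → (2.58007,4.99969) → (2.58,5.00)
v5: (-2.5,5) → rotate → (-2.20505,5.13690) → ×s → (-2.51927,5.86891) → (-2.52,5.87)
v6: (-3.5,5) → rotate → (-3.20335,5.19505) → ×s → (-3.65983,5.93534) → (-3.66,5.94)

Cross-section at z=0.25: (-5.46,-5.40) (3.26,-3.05) (3.59,2.65) (2.58,5.00) (-2.52,5.87) (-3.66,5.94)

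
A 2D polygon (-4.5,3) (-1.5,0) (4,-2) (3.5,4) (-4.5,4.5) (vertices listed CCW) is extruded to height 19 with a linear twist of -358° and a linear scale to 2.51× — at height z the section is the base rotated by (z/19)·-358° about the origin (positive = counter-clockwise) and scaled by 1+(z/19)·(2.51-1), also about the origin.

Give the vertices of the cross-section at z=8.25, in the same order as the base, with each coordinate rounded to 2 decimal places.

Cross-section at z=8.25: (8.84,-1.42) (2.26,1.03) (-7.40,0.26) (-2.52,-8.43) (9.87,-3.68)

t = z/height = 8.25/19 = 0.434211
s = 1 + (scale-1)·z/height = 1 + (2.51-1)·8.25/19 = 1.655658
θ = twist·z/height = -358°·8.25/19 = -155.4474° = -2.713068 rad
cos θ = -0.909580, sin θ = -0.415529 (intermediates below are computed at full precision and shown rounded to 5 d.p.)
v1: (-4.5,3) → rotate → (5.33970,-0.85886) → ×s → (8.84071,-1.42198) → (8.84,-1.42)
v2: (-1.5,0) → rotate → (1.36437,0.62329) → ×s → (2.25893,1.03196) → (2.26,1.03)
v3: (4,-2) → rotate → (-4.46938,0.15704) → ×s → (-7.39976,0.26001) → (-7.40,0.26)
v4: (3.5,4) → rotate → (-1.52141,-5.09267) → ×s → (-2.51894,-8.43172) → (-2.52,-8.43)
v5: (-4.5,4.5) → rotate → (5.96299,-2.22323) → ×s → (9.87267,-3.68091) → (9.87,-3.68)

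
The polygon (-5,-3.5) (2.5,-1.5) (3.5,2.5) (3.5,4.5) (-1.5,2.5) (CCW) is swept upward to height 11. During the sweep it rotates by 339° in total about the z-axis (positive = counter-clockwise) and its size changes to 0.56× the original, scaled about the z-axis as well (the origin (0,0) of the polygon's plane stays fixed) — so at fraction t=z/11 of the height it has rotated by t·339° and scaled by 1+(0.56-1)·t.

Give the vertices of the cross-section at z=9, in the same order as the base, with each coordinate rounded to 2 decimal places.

Cross-section at z=9: (-2.63,2.89) (-0.75,-1.71) (1.87,-2.02) (3.14,-1.85) (1.46,1.16)

t = z/height = 9/11 = 0.818182
s = 1 + (scale-1)·z/height = 1 + (0.56-1)·9/11 = 0.640000
θ = twist·z/height = 339°·9/11 = 277.3636° = 4.840909 rad
cos θ = 0.128166, sin θ = -0.991753 (intermediates below are computed at full precision and shown rounded to 5 d.p.)
v1: (-5,-3.5) → rotate → (-4.11197,4.51018) → ×s → (-2.63166,2.88652) → (-2.63,2.89)
v2: (2.5,-1.5) → rotate → (-1.16721,-2.67163) → ×s → (-0.74702,-1.70984) → (-0.75,-1.71)
v3: (3.5,2.5) → rotate → (2.92796,-3.15072) → ×s → (1.87390,-2.01646) → (1.87,-2.02)
v4: (3.5,4.5) → rotate → (4.91147,-2.89439) → ×s → (3.14334,-1.85241) → (3.14,-1.85)
v5: (-1.5,2.5) → rotate → (2.28713,1.80804) → ×s → (1.46376,1.15715) → (1.46,1.16)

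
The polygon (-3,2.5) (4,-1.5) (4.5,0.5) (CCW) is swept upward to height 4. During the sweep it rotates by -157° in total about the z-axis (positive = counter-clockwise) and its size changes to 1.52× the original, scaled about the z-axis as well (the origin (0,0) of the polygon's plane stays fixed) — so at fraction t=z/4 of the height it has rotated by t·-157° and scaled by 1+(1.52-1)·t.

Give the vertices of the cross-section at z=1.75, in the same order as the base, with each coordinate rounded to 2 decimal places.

t = z/height = 1.75/4 = 0.4375
s = 1 + (scale-1)·z/height = 1 + (1.52-1)·1.75/4 = 1.227500
θ = twist·z/height = -157°·1.75/4 = -68.6875° = -1.198823 rad
cos θ = 0.363454, sin θ = -0.931612 (intermediates below are computed at full precision and shown rounded to 5 d.p.)
v1: (-3,2.5) → rotate → (1.23867,3.70347) → ×s → (1.52046,4.54601) → (1.52,4.55)
v2: (4,-1.5) → rotate → (0.05640,-4.27163) → ×s → (0.06923,-5.24343) → (0.07,-5.24)
v3: (4.5,0.5) → rotate → (2.10135,-4.01053) → ×s → (2.57941,-4.92292) → (2.58,-4.92)

Cross-section at z=1.75: (1.52,4.55) (0.07,-5.24) (2.58,-4.92)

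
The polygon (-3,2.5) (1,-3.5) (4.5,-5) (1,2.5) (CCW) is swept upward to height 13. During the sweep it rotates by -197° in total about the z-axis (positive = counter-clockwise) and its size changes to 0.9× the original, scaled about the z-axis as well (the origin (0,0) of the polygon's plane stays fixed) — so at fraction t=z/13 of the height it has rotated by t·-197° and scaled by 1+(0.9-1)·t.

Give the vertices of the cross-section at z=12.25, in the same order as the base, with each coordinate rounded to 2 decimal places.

Cross-section at z=12.25: (2.48,-2.52) (-0.59,3.24) (-3.61,4.91) (-1.12,-2.16)

t = z/height = 12.25/13 = 0.942308
s = 1 + (scale-1)·z/height = 1 + (0.9-1)·12.25/13 = 0.905769
θ = twist·z/height = -197°·12.25/13 = -185.6346° = -3.239935 rad
cos θ = -0.995168, sin θ = 0.098184 (intermediates below are computed at full precision and shown rounded to 5 d.p.)
v1: (-3,2.5) → rotate → (2.74004,-2.78247) → ×s → (2.48185,-2.52028) → (2.48,-2.52)
v2: (1,-3.5) → rotate → (-0.65152,3.58127) → ×s → (-0.59013,3.24381) → (-0.59,3.24)
v3: (4.5,-5) → rotate → (-3.98734,5.41767) → ×s → (-3.61161,4.90716) → (-3.61,4.91)
v4: (1,2.5) → rotate → (-1.24063,-2.38974) → ×s → (-1.12372,-2.16455) → (-1.12,-2.16)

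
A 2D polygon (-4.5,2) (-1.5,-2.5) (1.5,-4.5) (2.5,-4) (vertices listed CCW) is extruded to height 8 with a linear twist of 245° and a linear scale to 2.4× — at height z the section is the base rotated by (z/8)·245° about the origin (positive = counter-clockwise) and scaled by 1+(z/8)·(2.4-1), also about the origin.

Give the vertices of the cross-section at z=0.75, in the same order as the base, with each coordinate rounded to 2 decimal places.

t = z/height = 0.75/8 = 0.09375
s = 1 + (scale-1)·z/height = 1 + (2.4-1)·0.75/8 = 1.131250
θ = twist·z/height = 245°·0.75/8 = 22.9688° = 0.400880 rad
cos θ = 0.920718, sin θ = 0.390229 (intermediates below are computed at full precision and shown rounded to 5 d.p.)
v1: (-4.5,2) → rotate → (-4.92369,0.08541) → ×s → (-5.56992,0.09661) → (-5.57,0.10)
v2: (-1.5,-2.5) → rotate → (-0.40550,-2.88714) → ×s → (-0.45873,-3.26607) → (-0.46,-3.27)
v3: (1.5,-4.5) → rotate → (3.13711,-3.55789) → ×s → (3.54885,-4.02486) → (3.55,-4.02)
v4: (2.5,-4) → rotate → (3.86271,-2.70730) → ×s → (4.36969,-3.06263) → (4.37,-3.06)

Cross-section at z=0.75: (-5.57,0.10) (-0.46,-3.27) (3.55,-4.02) (4.37,-3.06)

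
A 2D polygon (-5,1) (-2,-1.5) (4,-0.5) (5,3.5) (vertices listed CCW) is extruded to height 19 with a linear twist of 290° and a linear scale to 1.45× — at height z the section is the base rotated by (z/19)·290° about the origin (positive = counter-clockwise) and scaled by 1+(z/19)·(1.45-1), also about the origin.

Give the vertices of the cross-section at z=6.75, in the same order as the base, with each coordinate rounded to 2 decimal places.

t = z/height = 6.75/19 = 0.355263
s = 1 + (scale-1)·z/height = 1 + (1.45-1)·6.75/19 = 1.159868
θ = twist·z/height = 290°·6.75/19 = 103.0263° = 1.798148 rad
cos θ = -0.225399, sin θ = 0.974267 (intermediates below are computed at full precision and shown rounded to 5 d.p.)
v1: (-5,1) → rotate → (0.15273,-5.09673) → ×s → (0.17714,-5.91154) → (0.18,-5.91)
v2: (-2,-1.5) → rotate → (1.91220,-1.61044) → ×s → (2.21790,-1.86789) → (2.22,-1.87)
v3: (4,-0.5) → rotate → (-0.41446,4.00977) → ×s → (-0.48072,4.65080) → (-0.48,4.65)
v4: (5,3.5) → rotate → (-4.53693,4.08244) → ×s → (-5.26224,4.73509) → (-5.26,4.74)

Cross-section at z=6.75: (0.18,-5.91) (2.22,-1.87) (-0.48,4.65) (-5.26,4.74)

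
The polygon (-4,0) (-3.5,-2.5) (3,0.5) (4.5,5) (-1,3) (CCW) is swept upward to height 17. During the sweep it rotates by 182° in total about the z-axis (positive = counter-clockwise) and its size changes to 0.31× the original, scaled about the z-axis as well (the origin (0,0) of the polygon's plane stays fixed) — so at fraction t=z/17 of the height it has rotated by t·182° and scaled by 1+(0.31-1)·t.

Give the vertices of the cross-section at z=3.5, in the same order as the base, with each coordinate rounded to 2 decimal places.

Cross-section at z=3.5: (-2.72,-2.09) (-1.08,-3.53) (1.78,1.91) (0.45,5.75) (-2.25,1.52)

t = z/height = 3.5/17 = 0.205882
s = 1 + (scale-1)·z/height = 1 + (0.31-1)·3.5/17 = 0.857941
θ = twist·z/height = 182°·3.5/17 = 37.4706° = 0.653985 rad
cos θ = 0.793666, sin θ = 0.608354 (intermediates below are computed at full precision and shown rounded to 5 d.p.)
v1: (-4,0) → rotate → (-3.17466,-2.43342) → ×s → (-2.72367,-2.08773) → (-2.72,-2.09)
v2: (-3.5,-2.5) → rotate → (-1.25694,-4.11340) → ×s → (-1.07838,-3.52906) → (-1.08,-3.53)
v3: (3,0.5) → rotate → (2.07682,2.22190) → ×s → (1.78179,1.90626) → (1.78,1.91)
v4: (4.5,5) → rotate → (0.52973,6.70592) → ×s → (0.45447,5.75329) → (0.45,5.75)
v5: (-1,3) → rotate → (-2.61873,1.77264) → ×s → (-2.24671,1.52082) → (-2.25,1.52)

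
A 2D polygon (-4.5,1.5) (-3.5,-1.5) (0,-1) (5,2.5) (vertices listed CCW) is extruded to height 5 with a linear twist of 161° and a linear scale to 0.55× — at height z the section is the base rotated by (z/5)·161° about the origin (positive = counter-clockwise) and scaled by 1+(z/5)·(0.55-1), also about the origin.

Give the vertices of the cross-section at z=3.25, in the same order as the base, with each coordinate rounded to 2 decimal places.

Cross-section at z=3.25: (-0.22,-3.35) (1.65,-2.13) (0.68,0.18) (-2.61,2.98)

t = z/height = 3.25/5 = 0.65
s = 1 + (scale-1)·z/height = 1 + (0.55-1)·3.25/5 = 0.707500
θ = twist·z/height = 161°·3.25/5 = 104.6500° = 1.826487 rad
cos θ = -0.252914, sin θ = 0.967489 (intermediates below are computed at full precision and shown rounded to 5 d.p.)
v1: (-4.5,1.5) → rotate → (-0.31312,-4.73307) → ×s → (-0.22153,-3.34865) → (-0.22,-3.35)
v2: (-3.5,-1.5) → rotate → (2.33643,-3.00684) → ×s → (1.65303,-2.12734) → (1.65,-2.13)
v3: (0,-1) → rotate → (0.96749,0.25291) → ×s → (0.68450,0.17894) → (0.68,0.18)
v4: (5,2.5) → rotate → (-3.68329,4.20516) → ×s → (-2.60593,2.97515) → (-2.61,2.98)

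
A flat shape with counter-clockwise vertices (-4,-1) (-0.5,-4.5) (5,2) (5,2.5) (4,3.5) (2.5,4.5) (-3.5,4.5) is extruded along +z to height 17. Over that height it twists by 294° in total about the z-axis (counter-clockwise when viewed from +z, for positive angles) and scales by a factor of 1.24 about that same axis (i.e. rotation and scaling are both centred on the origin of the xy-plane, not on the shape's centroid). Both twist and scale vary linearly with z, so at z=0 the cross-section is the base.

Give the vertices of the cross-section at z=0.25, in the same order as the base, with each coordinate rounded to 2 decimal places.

t = z/height = 0.25/17 = 0.0147059
s = 1 + (scale-1)·z/height = 1 + (1.24-1)·0.25/17 = 1.003529
θ = twist·z/height = 294°·0.25/17 = 4.3235° = 0.075460 rad
cos θ = 0.997154, sin θ = 0.075388 (intermediates below are computed at full precision and shown rounded to 5 d.p.)
v1: (-4,-1) → rotate → (-3.91323,-1.29871) → ×s → (-3.92704,-1.30329) → (-3.93,-1.30)
v2: (-0.5,-4.5) → rotate → (-0.15933,-4.52489) → ×s → (-0.15989,-4.54086) → (-0.16,-4.54)
v3: (5,2) → rotate → (4.83499,2.37125) → ×s → (4.85206,2.37962) → (4.85,2.38)
v4: (5,2.5) → rotate → (4.79730,2.86983) → ×s → (4.81423,2.87996) → (4.81,2.88)
v5: (4,3.5) → rotate → (3.72476,3.79159) → ×s → (3.73790,3.80497) → (3.74,3.80)
v6: (2.5,4.5) → rotate → (2.15364,4.67566) → ×s → (2.16124,4.69217) → (2.16,4.69)
v7: (-3.5,4.5) → rotate → (-3.82929,4.22334) → ×s → (-3.84280,4.23824) → (-3.84,4.24)

Cross-section at z=0.25: (-3.93,-1.30) (-0.16,-4.54) (4.85,2.38) (4.81,2.88) (3.74,3.80) (2.16,4.69) (-3.84,4.24)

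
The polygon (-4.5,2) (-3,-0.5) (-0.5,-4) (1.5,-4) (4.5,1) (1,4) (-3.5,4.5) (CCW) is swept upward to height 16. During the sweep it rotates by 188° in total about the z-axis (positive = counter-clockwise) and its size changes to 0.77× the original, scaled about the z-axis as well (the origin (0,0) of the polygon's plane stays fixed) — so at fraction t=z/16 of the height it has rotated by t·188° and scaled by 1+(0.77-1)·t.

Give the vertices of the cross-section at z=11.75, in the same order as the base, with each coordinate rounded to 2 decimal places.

t = z/height = 11.75/16 = 0.734375
s = 1 + (scale-1)·z/height = 1 + (0.77-1)·11.75/16 = 0.831094
θ = twist·z/height = 188°·11.75/16 = 138.0625° = 2.409645 rad
cos θ = -0.743874, sin θ = 0.668320 (intermediates below are computed at full precision and shown rounded to 5 d.p.)
v1: (-4.5,2) → rotate → (2.01080,-4.49519) → ×s → (1.67116,-3.73592) → (1.67,-3.74)
v2: (-3,-0.5) → rotate → (2.56578,-1.63302) → ×s → (2.13241,-1.35719) → (2.13,-1.36)
v3: (-0.5,-4) → rotate → (3.04522,2.64134) → ×s → (2.53086,2.19520) → (2.53,2.20)
v4: (1.5,-4) → rotate → (1.55747,3.97798) → ×s → (1.29440,3.30607) → (1.29,3.31)
v5: (4.5,1) → rotate → (-4.01575,2.26356) → ×s → (-3.33747,1.88123) → (-3.34,1.88)
v6: (1,4) → rotate → (-3.41715,-2.30718) → ×s → (-2.83997,-1.91748) → (-2.84,-1.92)
v7: (-3.5,4.5) → rotate → (-0.40388,-5.68655) → ×s → (-0.33566,-4.72606) → (-0.34,-4.73)

Cross-section at z=11.75: (1.67,-3.74) (2.13,-1.36) (2.53,2.20) (1.29,3.31) (-3.34,1.88) (-2.84,-1.92) (-0.34,-4.73)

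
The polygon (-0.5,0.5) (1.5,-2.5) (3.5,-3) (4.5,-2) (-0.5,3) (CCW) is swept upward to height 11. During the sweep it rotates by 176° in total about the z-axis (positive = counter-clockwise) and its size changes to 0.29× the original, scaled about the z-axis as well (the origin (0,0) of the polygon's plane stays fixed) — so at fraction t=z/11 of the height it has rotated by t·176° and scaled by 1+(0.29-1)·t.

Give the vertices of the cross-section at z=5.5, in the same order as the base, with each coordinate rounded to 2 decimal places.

t = z/height = 5.5/11 = 0.5
s = 1 + (scale-1)·z/height = 1 + (0.29-1)·5.5/11 = 0.645000
θ = twist·z/height = 176°·5.5/11 = 88.0000° = 1.535890 rad
cos θ = 0.034899, sin θ = 0.999391 (intermediates below are computed at full precision and shown rounded to 5 d.p.)
v1: (-0.5,0.5) → rotate → (-0.51715,-0.48225) → ×s → (-0.33356,-0.31105) → (-0.33,-0.31)
v2: (1.5,-2.5) → rotate → (2.55083,1.41184) → ×s → (1.64528,0.91064) → (1.65,0.91)
v3: (3.5,-3) → rotate → (3.12032,3.39317) → ×s → (2.01261,2.18859) → (2.01,2.19)
v4: (4.5,-2) → rotate → (2.15583,4.42746) → ×s → (1.39051,2.85571) → (1.39,2.86)
v5: (-0.5,3) → rotate → (-3.01562,-0.39500) → ×s → (-1.94508,-0.25477) → (-1.95,-0.25)

Cross-section at z=5.5: (-0.33,-0.31) (1.65,0.91) (2.01,2.19) (1.39,2.86) (-1.95,-0.25)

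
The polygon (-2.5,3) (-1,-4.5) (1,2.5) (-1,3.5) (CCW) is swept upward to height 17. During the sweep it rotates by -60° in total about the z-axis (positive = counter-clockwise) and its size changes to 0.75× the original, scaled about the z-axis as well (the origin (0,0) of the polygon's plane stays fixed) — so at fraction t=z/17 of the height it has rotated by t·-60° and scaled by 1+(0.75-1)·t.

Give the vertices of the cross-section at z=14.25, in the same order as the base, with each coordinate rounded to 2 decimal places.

Cross-section at z=14.25: (0.56,3.04) (-3.24,-1.66) (2.03,0.65) (1.62,2.38)

t = z/height = 14.25/17 = 0.838235
s = 1 + (scale-1)·z/height = 1 + (0.75-1)·14.25/17 = 0.790441
θ = twist·z/height = -60°·14.25/17 = -50.2941° = -0.877798 rad
cos θ = 0.638847, sin θ = -0.769334 (intermediates below are computed at full precision and shown rounded to 5 d.p.)
v1: (-2.5,3) → rotate → (0.71088,3.83988) → ×s → (0.56191,3.03520) → (0.56,3.04)
v2: (-1,-4.5) → rotate → (-4.10085,-2.10548) → ×s → (-3.24148,-1.66426) → (-3.24,-1.66)
v3: (1,2.5) → rotate → (2.56218,0.82778) → ×s → (2.02525,0.65431) → (2.03,0.65)
v4: (-1,3.5) → rotate → (2.05382,3.00530) → ×s → (1.62343,2.37551) → (1.62,2.38)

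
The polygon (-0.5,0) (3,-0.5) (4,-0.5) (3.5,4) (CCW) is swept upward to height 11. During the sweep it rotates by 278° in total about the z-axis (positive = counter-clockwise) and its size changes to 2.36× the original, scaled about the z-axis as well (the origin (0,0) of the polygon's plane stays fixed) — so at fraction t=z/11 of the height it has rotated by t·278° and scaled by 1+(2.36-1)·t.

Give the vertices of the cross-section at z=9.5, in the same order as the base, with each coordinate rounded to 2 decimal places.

t = z/height = 9.5/11 = 0.863636
s = 1 + (scale-1)·z/height = 1 + (2.36-1)·9.5/11 = 2.174545
θ = twist·z/height = 278°·9.5/11 = 240.0909° = 4.190377 rad
cos θ = -0.498625, sin θ = -0.866818 (intermediates below are computed at full precision and shown rounded to 5 d.p.)
v1: (-0.5,0) → rotate → (0.24931,0.43341) → ×s → (0.54214,0.94247) → (0.54,0.94)
v2: (3,-0.5) → rotate → (-1.92928,-2.35114) → ×s → (-4.19532,-5.11266) → (-4.20,-5.11)
v3: (4,-0.5) → rotate → (-2.42791,-3.21796) → ×s → (-5.27960,-6.99760) → (-5.28,-7.00)
v4: (3.5,4) → rotate → (1.72208,-5.02836) → ×s → (3.74475,-10.93440) → (3.74,-10.93)

Cross-section at z=9.5: (0.54,0.94) (-4.20,-5.11) (-5.28,-7.00) (3.74,-10.93)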